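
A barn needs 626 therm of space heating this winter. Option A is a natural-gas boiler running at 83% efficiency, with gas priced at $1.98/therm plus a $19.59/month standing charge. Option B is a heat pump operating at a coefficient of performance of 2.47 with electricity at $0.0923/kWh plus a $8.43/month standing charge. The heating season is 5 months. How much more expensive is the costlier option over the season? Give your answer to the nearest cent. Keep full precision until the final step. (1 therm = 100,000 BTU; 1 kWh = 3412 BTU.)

$863.55

Heat load = 626 therm × 100,000 = 62,600,000 BTU
Gas: input = 62,600,000 / 0.83 = 75,421,687 BTU = 754.2 therm → 754.2 × $1.98 = $1,493.35; + 5 × $19.59 standing = $1,591.30
Heat pump: 62,600,000 BTU / 3412 = 18,350 kWh heat; / 2.47 = 7,428 kWh in → × $0.0923 = $685.60; + 5 × $8.43 standing = $727.75
Difference = |$1,591.30 − $727.75| = $863.55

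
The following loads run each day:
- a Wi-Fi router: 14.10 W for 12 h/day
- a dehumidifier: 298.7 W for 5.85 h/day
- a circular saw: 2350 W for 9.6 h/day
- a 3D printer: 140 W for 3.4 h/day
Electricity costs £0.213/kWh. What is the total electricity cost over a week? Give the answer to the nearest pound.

£37

Wi-Fi router: 14.10 W × 12 h × 7 d = 1,184 Wh = 1.184 kWh
dehumidifier: 298.7 W × 5.85 h × 7 d = 12,232 Wh = 12.23 kWh
circular saw: 2350 W × 9.6 h × 7 d = 157,920 Wh = 157.9 kWh
3D printer: 140 W × 3.4 h × 7 d = 3,332 Wh = 3.332 kWh
Total energy = 1.184 + 12.23 + 157.9 + 3.332 = 174.7 kWh
Cost = 174.7 kWh × £0.213 = £37.20 ≈ £37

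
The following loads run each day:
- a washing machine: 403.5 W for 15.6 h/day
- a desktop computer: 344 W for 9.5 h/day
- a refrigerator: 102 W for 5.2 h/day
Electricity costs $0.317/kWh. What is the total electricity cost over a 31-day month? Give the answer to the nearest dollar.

washing machine: 403.5 W × 15.6 h × 31 d = 195,133 Wh = 195.1 kWh
desktop computer: 344 W × 9.5 h × 31 d = 101,308 Wh = 101.3 kWh
refrigerator: 102 W × 5.2 h × 31 d = 16,442 Wh = 16.44 kWh
Total energy = 195.1 + 101.3 + 16.44 = 312.9 kWh
Cost = 312.9 kWh × $0.317 = $99.18 ≈ $99

$99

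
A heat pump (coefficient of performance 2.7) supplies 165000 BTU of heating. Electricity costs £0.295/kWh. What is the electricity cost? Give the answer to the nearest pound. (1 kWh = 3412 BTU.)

£5

Heat delivered = 165,000 BTU / 3412 = 48.36 kWh
Electrical input = 48.36 kWh / 2.7 = 17.91 kWh
Cost = 17.91 × £0.295/kWh = £5.28 ≈ £5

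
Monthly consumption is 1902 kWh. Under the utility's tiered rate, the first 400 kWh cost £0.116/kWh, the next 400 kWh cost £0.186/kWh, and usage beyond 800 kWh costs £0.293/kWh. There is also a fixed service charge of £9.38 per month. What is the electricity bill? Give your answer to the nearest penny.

First 400 kWh × £0.116 = £46.40
Next 400 kWh × £0.186 = £74.40
Remaining 1102 kWh × £0.293 = £322.89
Energy charge = £443.69; + service £9.38 = £453.07

£453.07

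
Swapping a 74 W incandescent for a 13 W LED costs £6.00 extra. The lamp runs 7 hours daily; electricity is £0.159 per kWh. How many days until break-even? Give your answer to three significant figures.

88.4 days

Power saved = 74 − 13 = 61 W
Daily energy saved = 61 W × 7 h = 427 Wh = 0.427 kWh
Daily savings = 0.427 × £0.159 = £0.0679
Payback = £6.00 / £0.0679 per day = 88.37 days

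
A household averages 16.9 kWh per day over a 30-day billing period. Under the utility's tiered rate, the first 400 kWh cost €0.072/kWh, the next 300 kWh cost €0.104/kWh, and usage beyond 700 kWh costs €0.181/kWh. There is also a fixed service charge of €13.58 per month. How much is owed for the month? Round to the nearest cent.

Usage = 16.9 kWh/day × 30 days = 507 kWh
First 400 kWh × €0.072 = €28.80
Next 107 kWh × €0.104 = €11.13
Remaining tier: 0 kWh (not reached)
Energy charge = €39.93; + service €13.58 = €53.51

€53.51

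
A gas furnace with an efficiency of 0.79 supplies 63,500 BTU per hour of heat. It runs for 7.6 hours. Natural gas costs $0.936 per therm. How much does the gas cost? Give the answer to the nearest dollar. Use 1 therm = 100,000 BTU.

Heat delivered = 63,500 BTU/h × 7.6 h = 482,600 BTU
Gas input = 482,600 / 0.79 = 610,886 BTU
= 610,886 / 100,000 = 6.109 therm
Cost = 6.109 × $0.936/therm = $5.72 ≈ $6

$6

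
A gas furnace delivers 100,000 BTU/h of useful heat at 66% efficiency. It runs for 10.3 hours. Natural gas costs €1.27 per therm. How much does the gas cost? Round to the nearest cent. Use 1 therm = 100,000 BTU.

€19.82

Heat delivered = 100,000 BTU/h × 10.3 h = 1,030,000 BTU
Gas input = 1,030,000 / 0.66 = 1,560,606 BTU
= 1,560,606 / 100,000 = 15.61 therm
Cost = 15.61 × €1.27/therm = €19.82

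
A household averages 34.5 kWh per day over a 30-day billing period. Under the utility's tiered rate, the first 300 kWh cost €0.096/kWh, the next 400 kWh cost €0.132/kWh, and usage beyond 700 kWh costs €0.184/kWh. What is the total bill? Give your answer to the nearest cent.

Usage = 34.5 kWh/day × 30 days = 1035 kWh
First 300 kWh × €0.096 = €28.80
Next 400 kWh × €0.132 = €52.80
Remaining 335 kWh × €0.184 = €61.64
Total = €143.24

€143.24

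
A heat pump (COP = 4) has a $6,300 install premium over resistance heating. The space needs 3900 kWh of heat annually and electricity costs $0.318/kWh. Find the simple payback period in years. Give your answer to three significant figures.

Resistance: 3900 kWh × $0.318 = $1,240.20/yr
Heat pump: 3900 / 4 = 975 kWh in → × $0.318 = $310.05/yr
Annual savings = $930.15
Payback = $6,300 / $930.15 = 6.77 years

6.77 years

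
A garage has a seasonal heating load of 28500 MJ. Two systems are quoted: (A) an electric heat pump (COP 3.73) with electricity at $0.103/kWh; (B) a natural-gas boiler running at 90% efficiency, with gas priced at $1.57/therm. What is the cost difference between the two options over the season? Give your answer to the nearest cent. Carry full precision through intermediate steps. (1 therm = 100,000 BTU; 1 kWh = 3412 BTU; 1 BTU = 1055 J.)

$252.62

Heat load = 28500 MJ = 28,500,000,000 J / 1055 = 27,014,218 BTU
Gas: input = 27,014,218 / 0.90 = 30,015,798 BTU = 300.2 therm → 300.2 × $1.57 = $471.25
Heat pump: 27,014,218 BTU / 3412 = 7,917 kWh heat; / 3.73 = 2,123 kWh in → × $0.103 = $218.63
Difference = |$471.25 − $218.63| = $252.62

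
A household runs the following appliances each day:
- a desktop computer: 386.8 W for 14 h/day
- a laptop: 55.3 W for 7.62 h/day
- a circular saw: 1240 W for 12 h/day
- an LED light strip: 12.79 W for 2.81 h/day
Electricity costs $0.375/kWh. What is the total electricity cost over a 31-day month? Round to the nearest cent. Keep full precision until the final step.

$241.25

desktop computer: 386.8 W × 14 h × 31 d = 167,871 Wh = 167.9 kWh
laptop: 55.3 W × 7.62 h × 31 d = 13,063 Wh = 13.06 kWh
circular saw: 1240 W × 12 h × 31 d = 461,280 Wh = 461.3 kWh
LED light strip: 12.79 W × 2.81 h × 31 d = 1,114 Wh = 1.114 kWh
Total energy = 167.9 + 13.06 + 461.3 + 1.114 = 643.3 kWh
Cost = 643.3 kWh × $0.375 = $241.25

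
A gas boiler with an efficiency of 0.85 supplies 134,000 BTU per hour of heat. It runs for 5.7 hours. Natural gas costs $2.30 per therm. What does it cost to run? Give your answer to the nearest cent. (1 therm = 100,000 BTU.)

Heat delivered = 134,000 BTU/h × 5.7 h = 763,800 BTU
Gas input = 763,800 / 0.85 = 898,588 BTU
= 898,588 / 100,000 = 8.986 therm
Cost = 8.986 × $2.30/therm = $20.67

$20.67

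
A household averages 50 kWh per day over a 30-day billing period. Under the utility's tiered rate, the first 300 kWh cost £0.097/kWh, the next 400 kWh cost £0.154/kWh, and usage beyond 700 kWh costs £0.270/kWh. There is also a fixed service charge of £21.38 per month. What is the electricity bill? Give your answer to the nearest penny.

£328.08

Usage = 50 kWh/day × 30 days = 1500 kWh
First 300 kWh × £0.097 = £29.10
Next 400 kWh × £0.154 = £61.60
Remaining 800 kWh × £0.270 = £216.00
Energy charge = £306.70; + service £21.38 = £328.08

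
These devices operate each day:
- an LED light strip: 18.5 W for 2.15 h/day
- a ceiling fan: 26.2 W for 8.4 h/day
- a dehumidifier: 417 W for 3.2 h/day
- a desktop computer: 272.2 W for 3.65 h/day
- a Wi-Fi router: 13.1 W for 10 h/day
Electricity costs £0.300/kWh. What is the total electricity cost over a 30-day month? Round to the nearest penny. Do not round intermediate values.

£24.47

LED light strip: 18.5 W × 2.15 h × 30 d = 1,193 Wh = 1.193 kWh
ceiling fan: 26.2 W × 8.4 h × 30 d = 6,602 Wh = 6.602 kWh
dehumidifier: 417 W × 3.2 h × 30 d = 40,032 Wh = 40.03 kWh
desktop computer: 272.2 W × 3.65 h × 30 d = 29,806 Wh = 29.81 kWh
Wi-Fi router: 13.1 W × 10 h × 30 d = 3,930 Wh = 3.93 kWh
Total energy = 1.193 + 6.602 + 40.03 + 29.81 + 3.93 = 81.56 kWh
Cost = 81.56 kWh × £0.300 = £24.47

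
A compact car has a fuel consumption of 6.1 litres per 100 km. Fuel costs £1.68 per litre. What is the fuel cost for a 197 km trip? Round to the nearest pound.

Fuel = 6.1 L/100 km × 197 km / 100 = 12.02 L
Cost = 12.02 L × £1.68/L = £20.19 ≈ £20

£20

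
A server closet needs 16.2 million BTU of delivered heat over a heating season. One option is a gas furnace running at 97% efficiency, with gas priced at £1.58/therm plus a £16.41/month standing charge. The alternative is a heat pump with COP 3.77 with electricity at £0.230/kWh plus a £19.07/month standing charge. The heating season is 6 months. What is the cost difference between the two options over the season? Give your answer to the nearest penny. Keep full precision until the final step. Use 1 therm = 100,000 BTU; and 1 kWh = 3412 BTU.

Heat load = 16.2 × 10⁶ BTU = 16,200,000 BTU
Gas: input = 16,200,000 / 0.97 = 16,701,031 BTU = 167 therm → 167 × £1.58 = £263.88; + 6 × £16.41 standing = £362.34
Heat pump: 16,200,000 BTU / 3412 = 4,748 kWh heat; / 3.77 = 1,259 kWh in → × £0.230 = £289.66; + 6 × £19.07 standing = £404.08
Difference = |£362.34 − £404.08| = £41.75

£41.75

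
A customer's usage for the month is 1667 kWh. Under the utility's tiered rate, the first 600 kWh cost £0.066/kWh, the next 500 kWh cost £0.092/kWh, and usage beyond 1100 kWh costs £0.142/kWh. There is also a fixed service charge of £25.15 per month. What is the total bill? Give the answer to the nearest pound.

£191

First 600 kWh × £0.066 = £39.60
Next 500 kWh × £0.092 = £46.00
Remaining 567 kWh × £0.142 = £80.51
Energy charge = £166.11; + service £25.15 = £191.26 ≈ £191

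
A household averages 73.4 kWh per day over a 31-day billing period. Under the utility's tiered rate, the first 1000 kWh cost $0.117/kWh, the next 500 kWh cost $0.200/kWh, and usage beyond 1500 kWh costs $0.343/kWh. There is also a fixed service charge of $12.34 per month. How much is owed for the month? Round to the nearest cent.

$495.30

Usage = 73.4 kWh/day × 31 days = 2275.4 kWh
First 1000 kWh × $0.117 = $117.00
Next 500 kWh × $0.200 = $100.00
Remaining 775.4 kWh × $0.343 = $265.96
Energy charge = $482.96; + service $12.34 = $495.30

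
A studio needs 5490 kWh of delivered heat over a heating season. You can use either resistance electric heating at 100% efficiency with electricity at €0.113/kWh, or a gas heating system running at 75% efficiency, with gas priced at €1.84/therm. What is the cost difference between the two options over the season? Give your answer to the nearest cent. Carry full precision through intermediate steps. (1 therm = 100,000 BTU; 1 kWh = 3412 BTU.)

€160.81

Heat load = 5490 kWh × 3412 = 18,731,880 BTU
Gas: input = 18,731,880 / 0.75 = 24,975,840 BTU = 249.8 therm → 249.8 × €1.84 = €459.56
Electric: 18,731,880 BTU / 3412 = 5,490 kWh → × €0.113 = €620.37
Difference = |€459.56 − €620.37| = €160.81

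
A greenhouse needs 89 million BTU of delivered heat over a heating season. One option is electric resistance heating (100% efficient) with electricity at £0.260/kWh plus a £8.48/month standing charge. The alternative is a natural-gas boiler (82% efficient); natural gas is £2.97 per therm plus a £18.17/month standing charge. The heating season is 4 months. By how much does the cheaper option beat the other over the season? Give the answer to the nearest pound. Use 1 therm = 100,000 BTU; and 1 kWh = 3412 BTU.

Heat load = 89 × 10⁶ BTU = 89,000,000 BTU
Gas: input = 89,000,000 / 0.82 = 108,536,585 BTU = 1,085 therm → 1,085 × £2.97 = £3,223.54; + 4 × £18.17 standing = £3,296.22
Electric: 89,000,000 BTU / 3412 = 26,080 kWh → × £0.260 = £6,781.95; + 4 × £8.48 standing = £6,815.87
Difference = |£3,296.22 − £6,815.87| = £3,519.65 ≈ £3520

£3520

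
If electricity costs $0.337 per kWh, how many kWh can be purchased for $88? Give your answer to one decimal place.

$88 / $0.337 per kWh = 261.1 kWh

261.1 kWh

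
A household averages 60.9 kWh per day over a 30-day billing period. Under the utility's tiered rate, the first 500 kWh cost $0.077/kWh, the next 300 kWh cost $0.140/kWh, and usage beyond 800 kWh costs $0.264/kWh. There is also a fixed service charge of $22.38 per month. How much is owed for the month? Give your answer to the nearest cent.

Usage = 60.9 kWh/day × 30 days = 1827 kWh
First 500 kWh × $0.077 = $38.50
Next 300 kWh × $0.140 = $42.00
Remaining 1027 kWh × $0.264 = $271.13
Energy charge = $351.63; + service $22.38 = $374.01

$374.01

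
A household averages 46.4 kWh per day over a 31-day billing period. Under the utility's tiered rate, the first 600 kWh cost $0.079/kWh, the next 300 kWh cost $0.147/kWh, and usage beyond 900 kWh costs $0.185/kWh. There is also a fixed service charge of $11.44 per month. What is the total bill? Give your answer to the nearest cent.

Usage = 46.4 kWh/day × 31 days = 1438.4 kWh
First 600 kWh × $0.079 = $47.40
Next 300 kWh × $0.147 = $44.10
Remaining 538.4 kWh × $0.185 = $99.60
Energy charge = $191.10; + service $11.44 = $202.54

$202.54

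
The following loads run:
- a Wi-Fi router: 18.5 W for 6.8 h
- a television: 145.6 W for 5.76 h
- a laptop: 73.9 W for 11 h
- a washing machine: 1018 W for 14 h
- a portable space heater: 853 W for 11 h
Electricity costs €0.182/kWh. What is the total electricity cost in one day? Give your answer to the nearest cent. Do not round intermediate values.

€4.63

Wi-Fi router: 18.5 W × 6.8 h = 126 Wh = 0.1258 kWh
television: 145.6 W × 5.76 h = 839 Wh = 0.8387 kWh
laptop: 73.9 W × 11 h = 813 Wh = 0.8129 kWh
washing machine: 1018 W × 14 h = 14,252 Wh = 14.25 kWh
portable space heater: 853 W × 11 h = 9,383 Wh = 9.383 kWh
Total energy = 0.1258 + 0.8387 + 0.8129 + 14.25 + 9.383 = 25.41 kWh
Cost = 25.41 kWh × €0.182 = €4.63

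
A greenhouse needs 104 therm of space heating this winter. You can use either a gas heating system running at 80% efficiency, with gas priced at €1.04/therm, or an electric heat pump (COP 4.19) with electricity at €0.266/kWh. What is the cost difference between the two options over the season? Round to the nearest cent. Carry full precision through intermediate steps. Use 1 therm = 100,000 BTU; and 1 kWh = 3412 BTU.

€58.30

Heat load = 104 therm × 100,000 = 10,400,000 BTU
Gas: input = 10,400,000 / 0.80 = 13,000,000 BTU = 130 therm → 130 × €1.04 = €135.20
Heat pump: 10,400,000 BTU / 3412 = 3,048 kWh heat; / 4.19 = 727.5 kWh in → × €0.266 = €193.50
Difference = |€135.20 − €193.50| = €58.30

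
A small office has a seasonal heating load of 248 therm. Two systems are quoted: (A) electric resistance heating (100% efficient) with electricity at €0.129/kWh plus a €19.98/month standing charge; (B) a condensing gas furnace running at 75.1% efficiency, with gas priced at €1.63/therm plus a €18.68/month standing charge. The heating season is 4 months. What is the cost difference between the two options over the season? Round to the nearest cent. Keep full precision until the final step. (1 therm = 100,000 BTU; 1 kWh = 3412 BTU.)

€404.56

Heat load = 248 therm × 100,000 = 24,800,000 BTU
Gas: input = 24,800,000 / 0.751 = 33,022,636 BTU = 330.2 therm → 330.2 × €1.63 = €538.27; + 4 × €18.68 standing = €612.99
Electric: 24,800,000 BTU / 3412 = 7,268 kWh → × €0.129 = €937.63; + 4 × €19.98 standing = €1,017.55
Difference = |€612.99 − €1,017.55| = €404.56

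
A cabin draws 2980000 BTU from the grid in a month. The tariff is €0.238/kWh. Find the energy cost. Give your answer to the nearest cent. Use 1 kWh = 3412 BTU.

2980000 BTU × (0.00029308 kWh/BTU) = 873.4 kWh
Cost = 873.4 kWh × €0.238/kWh = €207.87

€207.87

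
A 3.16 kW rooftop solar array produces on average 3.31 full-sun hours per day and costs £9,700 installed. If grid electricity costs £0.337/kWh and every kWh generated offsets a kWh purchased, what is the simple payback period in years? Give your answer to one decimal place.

Daily generation = 3.16 kW × 3.31 h = 10.46 kWh
Annual generation = 10.46 × 365 = 3817.8 kWh
Annual savings = 3817.8 × £0.337 = £1,286.58
Payback = £9,700 / £1,286.58 = 7.54 years

7.5 years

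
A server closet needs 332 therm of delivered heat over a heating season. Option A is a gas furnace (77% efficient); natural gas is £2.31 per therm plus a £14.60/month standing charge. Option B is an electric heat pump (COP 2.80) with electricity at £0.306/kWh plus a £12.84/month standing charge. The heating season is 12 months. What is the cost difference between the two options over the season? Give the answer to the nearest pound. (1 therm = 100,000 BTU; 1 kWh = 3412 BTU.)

Heat load = 332 therm × 100,000 = 33,200,000 BTU
Gas: input = 33,200,000 / 0.770 = 43,116,883 BTU = 431.2 therm → 431.2 × £2.31 = £996.00; + 12 × £14.60 standing = £1,171.20
Heat pump: 33,200,000 BTU / 3412 = 9,730 kWh heat; / 2.80 = 3,475 kWh in → × £0.306 = £1,063.39; + 12 × £12.84 standing = £1,217.47
Difference = |£1,171.20 − £1,217.47| = £46.27 ≈ £46

£46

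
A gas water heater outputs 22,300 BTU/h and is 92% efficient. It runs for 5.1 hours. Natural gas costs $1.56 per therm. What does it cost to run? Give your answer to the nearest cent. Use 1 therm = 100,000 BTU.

Heat delivered = 22,300 BTU/h × 5.1 h = 113,730 BTU
Gas input = 113,730 / 0.92 = 123,620 BTU
= 123,620 / 100,000 = 1.236 therm
Cost = 1.236 × $1.56/therm = $1.93

$1.93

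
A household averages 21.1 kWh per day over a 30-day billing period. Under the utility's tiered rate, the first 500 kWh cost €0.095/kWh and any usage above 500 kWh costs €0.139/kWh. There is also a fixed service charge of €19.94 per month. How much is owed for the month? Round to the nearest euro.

Usage = 21.1 kWh/day × 30 days = 633 kWh
First 500 kWh × €0.095 = €47.50
Remaining 133 kWh × €0.139 = €18.49
Energy charge = €65.99; + service €19.94 = €85.93 ≈ €86

€86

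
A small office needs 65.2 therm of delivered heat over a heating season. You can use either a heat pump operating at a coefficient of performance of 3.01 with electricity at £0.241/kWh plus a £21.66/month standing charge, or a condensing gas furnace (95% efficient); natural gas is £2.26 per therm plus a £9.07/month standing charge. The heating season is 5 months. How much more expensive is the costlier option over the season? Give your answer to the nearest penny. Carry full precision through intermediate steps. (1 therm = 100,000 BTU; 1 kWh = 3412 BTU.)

£60.84

Heat load = 65.2 therm × 100,000 = 6,520,000 BTU
Gas: input = 6,520,000 / 0.95 = 6,863,158 BTU = 68.63 therm → 68.63 × £2.26 = £155.11; + 5 × £9.07 standing = £200.46
Heat pump: 6,520,000 BTU / 3412 = 1,911 kWh heat; / 3.01 = 634.9 kWh in → × £0.241 = £153.00; + 5 × £21.66 standing = £261.30
Difference = |£200.46 − £261.30| = £60.84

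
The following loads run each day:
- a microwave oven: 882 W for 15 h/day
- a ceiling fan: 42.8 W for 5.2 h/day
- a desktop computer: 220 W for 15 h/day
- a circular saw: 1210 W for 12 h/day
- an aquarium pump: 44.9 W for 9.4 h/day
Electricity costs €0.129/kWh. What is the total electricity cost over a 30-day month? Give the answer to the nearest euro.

microwave oven: 882 W × 15 h × 30 d = 396,900 Wh = 396.9 kWh
ceiling fan: 42.8 W × 5.2 h × 30 d = 6,677 Wh = 6.677 kWh
desktop computer: 220 W × 15 h × 30 d = 99,000 Wh = 99 kWh
circular saw: 1210 W × 12 h × 30 d = 435,600 Wh = 435.6 kWh
aquarium pump: 44.9 W × 9.4 h × 30 d = 12,662 Wh = 12.66 kWh
Total energy = 396.9 + 6.677 + 99 + 435.6 + 12.66 = 950.8 kWh
Cost = 950.8 kWh × €0.129 = €122.66 ≈ €123

€123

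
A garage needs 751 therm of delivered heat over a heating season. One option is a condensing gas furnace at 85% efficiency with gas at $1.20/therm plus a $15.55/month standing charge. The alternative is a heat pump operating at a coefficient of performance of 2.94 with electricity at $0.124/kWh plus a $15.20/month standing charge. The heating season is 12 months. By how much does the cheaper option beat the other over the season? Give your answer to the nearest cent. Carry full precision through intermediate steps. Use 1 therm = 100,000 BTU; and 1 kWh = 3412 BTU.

$136.10

Heat load = 751 therm × 100,000 = 75,100,000 BTU
Gas: input = 75,100,000 / 0.85 = 88,352,941 BTU = 883.5 therm → 883.5 × $1.20 = $1,060.24; + 12 × $15.55 standing = $1,246.84
Heat pump: 75,100,000 BTU / 3412 = 22,010 kWh heat; / 2.94 = 7,487 kWh in → × $0.124 = $928.34; + 12 × $15.20 standing = $1,110.74
Difference = |$1,246.84 − $1,110.74| = $136.10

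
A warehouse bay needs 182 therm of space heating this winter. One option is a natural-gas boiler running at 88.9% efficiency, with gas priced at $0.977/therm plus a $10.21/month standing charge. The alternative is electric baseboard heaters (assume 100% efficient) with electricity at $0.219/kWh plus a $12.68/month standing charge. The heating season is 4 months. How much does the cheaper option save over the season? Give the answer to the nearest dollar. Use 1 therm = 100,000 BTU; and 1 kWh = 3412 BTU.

$978

Heat load = 182 therm × 100,000 = 18,200,000 BTU
Gas: input = 18,200,000 / 0.889 = 20,472,441 BTU = 204.7 therm → 204.7 × $0.977 = $200.02; + 4 × $10.21 standing = $240.86
Electric: 18,200,000 BTU / 3412 = 5,334 kWh → × $0.219 = $1,168.17; + 4 × $12.68 standing = $1,218.89
Difference = |$240.86 − $1,218.89| = $978.04 ≈ $978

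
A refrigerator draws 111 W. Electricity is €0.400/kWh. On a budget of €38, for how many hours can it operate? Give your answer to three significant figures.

Energy budget = €38 / €0.400 per kWh = 95 kWh = 95,000 Wh
Runtime = 95,000 Wh / 111 W = 855.9 h

856 h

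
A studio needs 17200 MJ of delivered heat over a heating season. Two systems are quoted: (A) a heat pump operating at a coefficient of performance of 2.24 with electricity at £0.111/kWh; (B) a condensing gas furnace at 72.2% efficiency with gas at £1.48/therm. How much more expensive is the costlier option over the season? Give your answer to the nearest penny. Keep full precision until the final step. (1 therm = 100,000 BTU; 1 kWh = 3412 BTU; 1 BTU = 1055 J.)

£97.42

Heat load = 17200 MJ = 17,200,000,000 J / 1055 = 16,303,318 BTU
Gas: input = 16,303,318 / 0.722 = 22,580,772 BTU = 225.8 therm → 225.8 × £1.48 = £334.20
Heat pump: 16,303,318 BTU / 3412 = 4,778 kWh heat; / 2.24 = 2,133 kWh in → × £0.111 = £236.78
Difference = |£334.20 − £236.78| = £97.42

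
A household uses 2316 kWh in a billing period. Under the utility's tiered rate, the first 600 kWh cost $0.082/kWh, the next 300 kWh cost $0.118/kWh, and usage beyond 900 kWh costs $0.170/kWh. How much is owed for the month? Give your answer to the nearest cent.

First 600 kWh × $0.082 = $49.20
Next 300 kWh × $0.118 = $35.40
Remaining 1416 kWh × $0.170 = $240.72
Total = $325.32

$325.32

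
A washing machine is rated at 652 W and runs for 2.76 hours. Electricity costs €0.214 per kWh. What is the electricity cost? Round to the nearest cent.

€0.39

Energy = 652 W × 2.76 h = 1,800 Wh = 1.8 kWh
Cost = 1.8 kWh × €0.214/kWh = €0.39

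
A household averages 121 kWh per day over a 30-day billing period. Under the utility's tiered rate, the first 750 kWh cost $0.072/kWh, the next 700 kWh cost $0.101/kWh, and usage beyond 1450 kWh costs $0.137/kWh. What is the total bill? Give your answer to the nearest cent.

$423.36

Usage = 121 kWh/day × 30 days = 3630 kWh
First 750 kWh × $0.072 = $54.00
Next 700 kWh × $0.101 = $70.70
Remaining 2180 kWh × $0.137 = $298.66
Total = $423.36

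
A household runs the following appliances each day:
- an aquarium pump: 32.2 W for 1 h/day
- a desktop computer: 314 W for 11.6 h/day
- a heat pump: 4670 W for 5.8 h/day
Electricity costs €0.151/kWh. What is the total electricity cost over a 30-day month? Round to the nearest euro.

€139

aquarium pump: 32.2 W × 1 h × 30 d = 966 Wh = 0.966 kWh
desktop computer: 314 W × 11.6 h × 30 d = 109,272 Wh = 109.3 kWh
heat pump: 4670 W × 5.8 h × 30 d = 812,580 Wh = 812.6 kWh
Total energy = 0.966 + 109.3 + 812.6 = 922.8 kWh
Cost = 922.8 kWh × €0.151 = €139.35 ≈ €139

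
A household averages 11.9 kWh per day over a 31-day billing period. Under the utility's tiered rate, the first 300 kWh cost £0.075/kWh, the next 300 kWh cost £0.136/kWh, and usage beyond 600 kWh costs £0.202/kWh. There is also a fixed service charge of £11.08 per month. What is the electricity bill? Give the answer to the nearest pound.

Usage = 11.9 kWh/day × 31 days = 368.9 kWh
First 300 kWh × £0.075 = £22.50
Next 68.9 kWh × £0.136 = £9.37
Remaining tier: 0 kWh (not reached)
Energy charge = £31.87; + service £11.08 = £42.95 ≈ £43

£43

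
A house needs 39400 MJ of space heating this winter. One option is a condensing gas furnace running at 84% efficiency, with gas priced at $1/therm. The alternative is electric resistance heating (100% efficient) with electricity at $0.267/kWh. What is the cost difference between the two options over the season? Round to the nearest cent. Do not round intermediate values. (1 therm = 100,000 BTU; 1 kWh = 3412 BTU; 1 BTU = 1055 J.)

Heat load = 39400 MJ = 39,400,000,000 J / 1055 = 37,345,972 BTU
Gas: input = 37,345,972 / 0.84 = 44,459,490 BTU = 444.6 therm → 444.6 × $1 = $444.59
Electric: 37,345,972 BTU / 3412 = 10,950 kWh → × $0.267 = $2,922.44
Difference = |$444.59 − $2,922.44| = $2,477.85

$2477.85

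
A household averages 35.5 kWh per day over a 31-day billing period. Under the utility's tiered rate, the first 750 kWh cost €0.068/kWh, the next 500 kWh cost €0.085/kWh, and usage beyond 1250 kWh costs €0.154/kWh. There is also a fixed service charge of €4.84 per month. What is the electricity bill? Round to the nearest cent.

€85.63

Usage = 35.5 kWh/day × 31 days = 1100.5 kWh
First 750 kWh × €0.068 = €51.00
Next 350.5 kWh × €0.085 = €29.79
Remaining tier: 0 kWh (not reached)
Energy charge = €80.79; + service €4.84 = €85.63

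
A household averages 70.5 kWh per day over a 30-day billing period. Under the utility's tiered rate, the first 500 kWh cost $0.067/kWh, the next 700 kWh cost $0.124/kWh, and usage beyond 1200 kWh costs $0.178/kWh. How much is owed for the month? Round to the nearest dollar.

Usage = 70.5 kWh/day × 30 days = 2115 kWh
First 500 kWh × $0.067 = $33.50
Next 700 kWh × $0.124 = $86.80
Remaining 915 kWh × $0.178 = $162.87
Total = $283.17 ≈ $283

$283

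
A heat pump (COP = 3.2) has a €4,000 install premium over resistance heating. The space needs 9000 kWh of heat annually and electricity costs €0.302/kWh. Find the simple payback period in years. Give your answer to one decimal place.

2.1 years

Resistance: 9000 kWh × €0.302 = €2,718.00/yr
Heat pump: 9000 / 3.2 = 2812 kWh in → × €0.302 = €849.38/yr
Annual savings = €1,868.62
Payback = €4,000 / €1,868.62 = 2.14 years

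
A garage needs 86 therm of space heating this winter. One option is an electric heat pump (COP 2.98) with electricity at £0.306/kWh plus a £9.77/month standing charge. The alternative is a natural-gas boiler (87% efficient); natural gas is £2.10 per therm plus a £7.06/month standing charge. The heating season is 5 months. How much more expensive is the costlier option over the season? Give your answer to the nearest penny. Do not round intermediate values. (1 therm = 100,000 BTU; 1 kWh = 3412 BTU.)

£64.78

Heat load = 86 therm × 100,000 = 8,600,000 BTU
Gas: input = 8,600,000 / 0.87 = 9,885,057 BTU = 98.85 therm → 98.85 × £2.10 = £207.59; + 5 × £7.06 standing = £242.89
Heat pump: 8,600,000 BTU / 3412 = 2,521 kWh heat; / 2.98 = 845.8 kWh in → × £0.306 = £258.82; + 5 × £9.77 standing = £307.67
Difference = |£242.89 − £307.67| = £64.78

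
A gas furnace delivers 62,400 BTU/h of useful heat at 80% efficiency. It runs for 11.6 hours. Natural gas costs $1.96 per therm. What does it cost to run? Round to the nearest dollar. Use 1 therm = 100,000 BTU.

Heat delivered = 62,400 BTU/h × 11.6 h = 723,840 BTU
Gas input = 723,840 / 0.80 = 904,800 BTU
= 904,800 / 100,000 = 9.048 therm
Cost = 9.048 × $1.96/therm = $17.73 ≈ $18

$18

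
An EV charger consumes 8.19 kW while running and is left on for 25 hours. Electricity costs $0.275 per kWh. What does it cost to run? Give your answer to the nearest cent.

Energy = 8190 W × 25 h = 204,750 Wh = 204.8 kWh
Cost = 204.8 kWh × $0.275/kWh = $56.31

$56.31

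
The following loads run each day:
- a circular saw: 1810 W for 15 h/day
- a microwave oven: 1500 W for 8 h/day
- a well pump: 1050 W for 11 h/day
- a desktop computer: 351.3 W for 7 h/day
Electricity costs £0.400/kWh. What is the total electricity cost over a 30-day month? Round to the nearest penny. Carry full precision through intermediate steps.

circular saw: 1810 W × 15 h × 30 d = 814,500 Wh = 814.5 kWh
microwave oven: 1500 W × 8 h × 30 d = 360,000 Wh = 360 kWh
well pump: 1050 W × 11 h × 30 d = 346,500 Wh = 346.5 kWh
desktop computer: 351.3 W × 7 h × 30 d = 73,773 Wh = 73.77 kWh
Total energy = 814.5 + 360 + 346.5 + 73.77 = 1,595 kWh
Cost = 1,595 kWh × £0.400 = £637.91

£637.91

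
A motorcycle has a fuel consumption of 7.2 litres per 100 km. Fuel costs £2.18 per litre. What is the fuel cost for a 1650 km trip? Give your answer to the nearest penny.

£258.98

Fuel = 7.2 L/100 km × 1650 km / 100 = 118.8 L
Cost = 118.8 L × £2.18/L = £258.98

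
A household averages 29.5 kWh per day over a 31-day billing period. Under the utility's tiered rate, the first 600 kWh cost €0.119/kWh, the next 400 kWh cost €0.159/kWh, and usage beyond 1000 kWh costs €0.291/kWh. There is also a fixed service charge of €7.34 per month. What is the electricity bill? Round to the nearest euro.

€129

Usage = 29.5 kWh/day × 31 days = 914.5 kWh
First 600 kWh × €0.119 = €71.40
Next 314.5 kWh × €0.159 = €50.01
Remaining tier: 0 kWh (not reached)
Energy charge = €121.41; + service €7.34 = €128.75 ≈ €129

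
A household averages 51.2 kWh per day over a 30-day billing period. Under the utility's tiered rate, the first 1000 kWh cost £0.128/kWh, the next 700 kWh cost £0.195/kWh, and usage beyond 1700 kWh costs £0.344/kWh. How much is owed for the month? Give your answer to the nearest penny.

Usage = 51.2 kWh/day × 30 days = 1536 kWh
First 1000 kWh × £0.128 = £128.00
Next 536 kWh × £0.195 = £104.52
Remaining tier: 0 kWh (not reached)
Total = £232.52

£232.52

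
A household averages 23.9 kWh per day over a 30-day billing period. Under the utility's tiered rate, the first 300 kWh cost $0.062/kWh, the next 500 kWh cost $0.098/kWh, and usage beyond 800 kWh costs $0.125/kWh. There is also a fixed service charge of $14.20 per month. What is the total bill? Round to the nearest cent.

Usage = 23.9 kWh/day × 30 days = 717 kWh
First 300 kWh × $0.062 = $18.60
Next 417 kWh × $0.098 = $40.87
Remaining tier: 0 kWh (not reached)
Energy charge = $59.47; + service $14.20 = $73.67

$73.67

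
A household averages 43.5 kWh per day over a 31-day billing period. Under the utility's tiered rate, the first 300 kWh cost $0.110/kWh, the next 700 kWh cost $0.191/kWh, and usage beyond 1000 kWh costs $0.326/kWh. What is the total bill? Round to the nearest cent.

$280.31

Usage = 43.5 kWh/day × 31 days = 1348.5 kWh
First 300 kWh × $0.110 = $33.00
Next 700 kWh × $0.191 = $133.70
Remaining 348.5 kWh × $0.326 = $113.61
Total = $280.31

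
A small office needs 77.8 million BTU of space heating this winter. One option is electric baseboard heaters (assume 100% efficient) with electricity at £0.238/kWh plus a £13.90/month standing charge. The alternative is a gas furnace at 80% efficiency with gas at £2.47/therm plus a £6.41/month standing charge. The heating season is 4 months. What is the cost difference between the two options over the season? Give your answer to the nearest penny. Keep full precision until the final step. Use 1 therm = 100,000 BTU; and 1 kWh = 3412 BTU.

Heat load = 77.8 × 10⁶ BTU = 77,800,000 BTU
Gas: input = 77,800,000 / 0.80 = 97,250,000 BTU = 972.5 therm → 972.5 × £2.47 = £2,402.08; + 4 × £6.41 standing = £2,427.72
Electric: 77,800,000 BTU / 3412 = 22,800 kWh → × £0.238 = £5,426.85; + 4 × £13.90 standing = £5,482.45
Difference = |£2,427.72 − £5,482.45| = £3,054.73

£3054.73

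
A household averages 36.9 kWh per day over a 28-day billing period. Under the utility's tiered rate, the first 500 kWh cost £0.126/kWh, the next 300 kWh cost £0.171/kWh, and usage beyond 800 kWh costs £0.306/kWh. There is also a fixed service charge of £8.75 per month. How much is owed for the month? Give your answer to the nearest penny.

£194.41

Usage = 36.9 kWh/day × 28 days = 1033.2 kWh
First 500 kWh × £0.126 = £63.00
Next 300 kWh × £0.171 = £51.30
Remaining 233.2 kWh × £0.306 = £71.36
Energy charge = £185.66; + service £8.75 = £194.41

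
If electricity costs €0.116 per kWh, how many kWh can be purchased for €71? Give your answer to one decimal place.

€71 / €0.116 per kWh = 612.1 kWh

612.1 kWh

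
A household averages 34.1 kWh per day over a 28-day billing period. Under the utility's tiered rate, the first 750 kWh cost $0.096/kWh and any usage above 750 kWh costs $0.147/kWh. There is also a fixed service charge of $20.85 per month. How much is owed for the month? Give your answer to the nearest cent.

$122.96

Usage = 34.1 kWh/day × 28 days = 954.8 kWh
First 750 kWh × $0.096 = $72.00
Remaining 204.8 kWh × $0.147 = $30.11
Energy charge = $102.11; + service $20.85 = $122.96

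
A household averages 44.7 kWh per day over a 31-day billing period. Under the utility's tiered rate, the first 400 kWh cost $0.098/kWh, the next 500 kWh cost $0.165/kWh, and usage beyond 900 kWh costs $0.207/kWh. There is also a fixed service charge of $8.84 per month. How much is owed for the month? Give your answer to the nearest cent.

$231.08

Usage = 44.7 kWh/day × 31 days = 1385.7 kWh
First 400 kWh × $0.098 = $39.20
Next 500 kWh × $0.165 = $82.50
Remaining 485.7 kWh × $0.207 = $100.54
Energy charge = $222.24; + service $8.84 = $231.08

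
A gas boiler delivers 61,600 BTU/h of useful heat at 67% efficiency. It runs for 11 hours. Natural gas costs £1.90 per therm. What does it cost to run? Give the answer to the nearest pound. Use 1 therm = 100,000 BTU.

£19

Heat delivered = 61,600 BTU/h × 11 h = 677,600 BTU
Gas input = 677,600 / 0.67 = 1,011,343 BTU
= 1,011,343 / 100,000 = 10.11 therm
Cost = 10.11 × £1.90/therm = £19.22 ≈ £19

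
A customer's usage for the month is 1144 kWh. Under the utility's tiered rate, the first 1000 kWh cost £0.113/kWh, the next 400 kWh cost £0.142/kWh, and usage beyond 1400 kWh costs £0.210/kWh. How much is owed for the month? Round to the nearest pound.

First 1000 kWh × £0.113 = £113.00
Next 144 kWh × £0.142 = £20.45
Remaining tier: 0 kWh (not reached)
Total = £133.45 ≈ £133

£133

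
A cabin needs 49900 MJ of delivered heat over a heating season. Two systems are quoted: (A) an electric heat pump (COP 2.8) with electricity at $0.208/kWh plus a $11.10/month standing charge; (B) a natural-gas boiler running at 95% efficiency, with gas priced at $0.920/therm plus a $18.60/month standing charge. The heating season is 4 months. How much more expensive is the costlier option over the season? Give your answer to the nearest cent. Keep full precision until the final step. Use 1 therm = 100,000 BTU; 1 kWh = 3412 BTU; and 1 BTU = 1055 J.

Heat load = 49900 MJ = 49,900,000,000 J / 1055 = 47,298,578 BTU
Gas: input = 47,298,578 / 0.95 = 49,787,977 BTU = 497.9 therm → 497.9 × $0.920 = $458.05; + 4 × $18.60 standing = $532.45
Heat pump: 47,298,578 BTU / 3412 = 13,860 kWh heat; / 2.8 = 4,951 kWh in → × $0.208 = $1,029.78; + 4 × $11.10 standing = $1,074.18
Difference = |$532.45 − $1,074.18| = $541.73

$541.73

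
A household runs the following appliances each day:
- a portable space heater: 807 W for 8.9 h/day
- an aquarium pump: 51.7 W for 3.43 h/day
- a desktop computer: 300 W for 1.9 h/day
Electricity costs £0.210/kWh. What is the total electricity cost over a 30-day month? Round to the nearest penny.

£49.96

portable space heater: 807 W × 8.9 h × 30 d = 215,469 Wh = 215.5 kWh
aquarium pump: 51.7 W × 3.43 h × 30 d = 5,320 Wh = 5.32 kWh
desktop computer: 300 W × 1.9 h × 30 d = 17,100 Wh = 17.1 kWh
Total energy = 215.5 + 5.32 + 17.1 = 237.9 kWh
Cost = 237.9 kWh × £0.210 = £49.96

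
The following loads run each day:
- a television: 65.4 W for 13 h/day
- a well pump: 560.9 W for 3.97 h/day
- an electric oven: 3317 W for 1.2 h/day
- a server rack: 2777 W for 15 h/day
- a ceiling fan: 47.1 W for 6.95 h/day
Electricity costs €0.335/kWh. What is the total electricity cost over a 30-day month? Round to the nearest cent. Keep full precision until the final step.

television: 65.4 W × 13 h × 30 d = 25,506 Wh = 25.51 kWh
well pump: 560.9 W × 3.97 h × 30 d = 66,803 Wh = 66.8 kWh
electric oven: 3317 W × 1.2 h × 30 d = 119,412 Wh = 119.4 kWh
server rack: 2777 W × 15 h × 30 d = 1,249,650 Wh = 1,250 kWh
ceiling fan: 47.1 W × 6.95 h × 30 d = 9,820 Wh = 9.82 kWh
Total energy = 25.51 + 66.8 + 119.4 + 1,250 + 9.82 = 1,471 kWh
Cost = 1,471 kWh × €0.335 = €492.85

€492.85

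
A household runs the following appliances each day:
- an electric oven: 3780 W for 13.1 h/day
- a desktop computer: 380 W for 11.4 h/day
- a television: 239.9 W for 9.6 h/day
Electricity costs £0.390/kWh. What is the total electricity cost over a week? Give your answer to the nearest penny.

£153.30

electric oven: 3780 W × 13.1 h × 7 d = 346,626 Wh = 346.6 kWh
desktop computer: 380 W × 11.4 h × 7 d = 30,324 Wh = 30.32 kWh
television: 239.9 W × 9.6 h × 7 d = 16,121 Wh = 16.12 kWh
Total energy = 346.6 + 30.32 + 16.12 = 393.1 kWh
Cost = 393.1 kWh × £0.390 = £153.30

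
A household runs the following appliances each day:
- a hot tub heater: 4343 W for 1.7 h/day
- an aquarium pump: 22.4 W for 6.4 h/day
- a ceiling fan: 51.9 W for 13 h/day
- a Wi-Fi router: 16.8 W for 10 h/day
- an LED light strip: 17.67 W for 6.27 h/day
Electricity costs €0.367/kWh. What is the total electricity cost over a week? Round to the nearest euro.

€22

hot tub heater: 4343 W × 1.7 h × 7 d = 51,682 Wh = 51.68 kWh
aquarium pump: 22.4 W × 6.4 h × 7 d = 1,004 Wh = 1.004 kWh
ceiling fan: 51.9 W × 13 h × 7 d = 4,723 Wh = 4.723 kWh
Wi-Fi router: 16.8 W × 10 h × 7 d = 1,176 Wh = 1.176 kWh
LED light strip: 17.67 W × 6.27 h × 7 d = 776 Wh = 0.7755 kWh
Total energy = 51.68 + 1.004 + 4.723 + 1.176 + 0.7755 = 59.36 kWh
Cost = 59.36 kWh × €0.367 = €21.78 ≈ €22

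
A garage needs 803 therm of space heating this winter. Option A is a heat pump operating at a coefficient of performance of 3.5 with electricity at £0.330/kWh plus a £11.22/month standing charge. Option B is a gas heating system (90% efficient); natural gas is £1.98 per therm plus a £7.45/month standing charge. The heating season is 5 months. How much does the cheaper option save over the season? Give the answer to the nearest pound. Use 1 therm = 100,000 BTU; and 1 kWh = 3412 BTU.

£471

Heat load = 803 therm × 100,000 = 80,300,000 BTU
Gas: input = 80,300,000 / 0.90 = 89,222,222 BTU = 892.2 therm → 892.2 × £1.98 = £1,766.60; + 5 × £7.45 standing = £1,803.85
Heat pump: 80,300,000 BTU / 3412 = 23,530 kWh heat; / 3.5 = 6,724 kWh in → × £0.330 = £2,218.98; + 5 × £11.22 standing = £2,275.08
Difference = |£1,803.85 − £2,275.08| = £471.23 ≈ £471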